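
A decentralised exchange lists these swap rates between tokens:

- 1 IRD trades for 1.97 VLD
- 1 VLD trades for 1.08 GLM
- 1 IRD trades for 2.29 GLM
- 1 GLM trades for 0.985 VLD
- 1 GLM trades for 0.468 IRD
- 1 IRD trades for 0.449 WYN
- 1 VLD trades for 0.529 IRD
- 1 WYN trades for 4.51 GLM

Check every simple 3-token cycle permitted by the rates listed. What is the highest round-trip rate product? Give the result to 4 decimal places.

1.1932

VLD→IRD→GLM→VLD: 0.529 × 2.29 × 0.985 = 1.19324
VLD→GLM→IRD→VLD: 1.08 × 0.468 × 1.97 = 0.99572
WYN→GLM→IRD→WYN: 4.51 × 0.468 × 0.449 = 0.94770
Maximum is VLD→IRD→GLM→VLD at 1.1932; arbitrage exists.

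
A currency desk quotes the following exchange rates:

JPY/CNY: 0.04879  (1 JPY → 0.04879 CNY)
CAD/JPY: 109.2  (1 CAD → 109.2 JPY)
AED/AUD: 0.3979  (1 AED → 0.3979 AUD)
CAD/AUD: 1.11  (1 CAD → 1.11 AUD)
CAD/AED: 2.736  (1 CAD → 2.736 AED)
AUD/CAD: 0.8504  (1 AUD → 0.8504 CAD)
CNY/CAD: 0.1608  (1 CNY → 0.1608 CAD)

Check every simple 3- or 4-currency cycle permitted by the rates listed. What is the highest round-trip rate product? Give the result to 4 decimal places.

CAD→AED→AUD→CAD: 2.736 × 0.3979 × 0.8504 = 0.92579
CAD→JPY→CNY→CAD: 109.2 × 0.04879 × 0.1608 = 0.85672
Maximum is CAD→AED→AUD→CAD at 0.9258; no arbitrage — every cycle loses value.

0.9258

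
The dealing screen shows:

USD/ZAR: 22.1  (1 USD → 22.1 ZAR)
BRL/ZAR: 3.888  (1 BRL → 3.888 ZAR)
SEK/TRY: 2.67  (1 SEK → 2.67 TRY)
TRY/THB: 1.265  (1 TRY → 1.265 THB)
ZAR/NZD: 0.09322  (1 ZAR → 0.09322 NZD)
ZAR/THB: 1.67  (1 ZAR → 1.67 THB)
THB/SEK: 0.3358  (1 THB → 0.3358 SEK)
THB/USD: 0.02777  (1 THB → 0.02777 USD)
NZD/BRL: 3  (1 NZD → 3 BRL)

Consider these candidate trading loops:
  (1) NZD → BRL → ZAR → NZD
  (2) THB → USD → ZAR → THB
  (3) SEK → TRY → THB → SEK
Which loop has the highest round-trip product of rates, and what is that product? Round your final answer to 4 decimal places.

(1) 3 × 3.888 × 0.09322 = 1.08732
(2) 0.02777 × 22.1 × 1.67 = 1.02491
(3) 2.67 × 1.265 × 0.3358 = 1.13418
Highest is cycle (3) at 1.1342 (>1, arbitrage).

1.1342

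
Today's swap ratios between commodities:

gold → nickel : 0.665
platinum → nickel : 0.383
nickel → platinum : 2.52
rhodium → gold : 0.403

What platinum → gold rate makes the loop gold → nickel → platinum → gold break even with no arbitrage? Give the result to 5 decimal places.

Known legs of the cycle: 0.665 × 2.52 = 1.6758
For no arbitrage the full-cycle product must be 1, so the missing rate is 1 / 1.6758 ≈ 0.5967299.

0.59673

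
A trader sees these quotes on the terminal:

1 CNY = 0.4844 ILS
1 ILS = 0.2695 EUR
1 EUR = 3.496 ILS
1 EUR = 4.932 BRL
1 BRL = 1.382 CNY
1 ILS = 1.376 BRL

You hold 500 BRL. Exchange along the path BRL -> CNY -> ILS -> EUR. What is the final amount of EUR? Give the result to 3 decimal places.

90.207

500 BRL × 1.382 = 691 CNY
691 CNY × 0.4844 = 334.7204 ILS
334.7204 ILS × 0.2695 = 90.2071478 EUR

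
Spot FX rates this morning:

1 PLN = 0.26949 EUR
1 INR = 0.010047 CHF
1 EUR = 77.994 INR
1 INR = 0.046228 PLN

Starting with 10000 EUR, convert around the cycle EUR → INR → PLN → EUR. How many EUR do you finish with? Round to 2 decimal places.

9716.48

10000 EUR × 77.994 = 779940 INR
779940 INR × 0.046228 = 36055.06632 PLN
36055.06632 PLN × 0.26949 = 9716.4798225768 EUR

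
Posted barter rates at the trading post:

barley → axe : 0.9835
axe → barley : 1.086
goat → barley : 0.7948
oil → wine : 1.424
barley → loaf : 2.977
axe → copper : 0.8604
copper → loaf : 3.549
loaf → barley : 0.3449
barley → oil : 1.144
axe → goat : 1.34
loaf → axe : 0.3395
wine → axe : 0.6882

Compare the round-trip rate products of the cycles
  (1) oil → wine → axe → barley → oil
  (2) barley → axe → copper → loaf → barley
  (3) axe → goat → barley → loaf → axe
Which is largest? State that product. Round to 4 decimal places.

1.2175

(1) 1.424 × 0.6882 × 1.086 × 1.144 = 1.21753
(2) 0.9835 × 0.8604 × 3.549 × 0.3449 = 1.03580
(3) 1.34 × 0.7948 × 2.977 × 0.3395 = 1.07642
Highest is cycle (1) at 1.2175 (>1, arbitrage).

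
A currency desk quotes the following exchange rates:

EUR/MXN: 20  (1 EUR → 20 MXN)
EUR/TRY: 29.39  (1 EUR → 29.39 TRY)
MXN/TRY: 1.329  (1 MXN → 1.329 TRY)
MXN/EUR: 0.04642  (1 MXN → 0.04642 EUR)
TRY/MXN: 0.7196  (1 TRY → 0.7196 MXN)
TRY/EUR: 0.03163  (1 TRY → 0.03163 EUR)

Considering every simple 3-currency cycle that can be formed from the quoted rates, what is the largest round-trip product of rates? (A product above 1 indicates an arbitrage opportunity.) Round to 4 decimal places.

EUR→TRY→MXN→EUR: 29.39 × 0.7196 × 0.04642 = 0.98174
EUR→MXN→TRY→EUR: 20 × 1.329 × 0.03163 = 0.84073
Maximum is EUR→TRY→MXN→EUR at 0.9817; no arbitrage — every cycle loses value.

0.9817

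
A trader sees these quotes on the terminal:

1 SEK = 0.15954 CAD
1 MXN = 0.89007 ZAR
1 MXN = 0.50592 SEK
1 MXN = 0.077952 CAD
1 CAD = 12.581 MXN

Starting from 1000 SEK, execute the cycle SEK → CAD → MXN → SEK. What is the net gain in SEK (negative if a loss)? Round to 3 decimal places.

15.469

1000 SEK × 0.15954 = 159.54 CAD
159.54 CAD × 12.581 = 2007.17274 MXN
2007.17274 MXN × 0.50592 = 1015.4688326208 SEK
Net change: 1015.4688326208 − 1000 = 15.4688326208 SEK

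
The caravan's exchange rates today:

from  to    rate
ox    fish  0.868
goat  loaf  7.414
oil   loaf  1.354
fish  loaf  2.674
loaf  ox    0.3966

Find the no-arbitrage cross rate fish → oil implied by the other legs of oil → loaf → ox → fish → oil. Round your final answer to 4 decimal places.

2.1454

Known legs of the cycle: 1.354 × 0.3966 × 0.868 = 0.4661128752
For no arbitrage the full-cycle product must be 1, so the missing rate is 1 / 0.4661128752 ≈ 2.145403.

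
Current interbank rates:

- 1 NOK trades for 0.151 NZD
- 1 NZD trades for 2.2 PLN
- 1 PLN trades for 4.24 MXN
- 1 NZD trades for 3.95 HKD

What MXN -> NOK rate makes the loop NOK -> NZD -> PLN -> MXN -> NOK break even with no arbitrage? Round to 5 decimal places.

Known legs of the cycle: 0.151 × 2.2 × 4.24 = 1.408528
For no arbitrage the full-cycle product must be 1, so the missing rate is 1 / 1.408528 ≈ 0.7099610.

0.70996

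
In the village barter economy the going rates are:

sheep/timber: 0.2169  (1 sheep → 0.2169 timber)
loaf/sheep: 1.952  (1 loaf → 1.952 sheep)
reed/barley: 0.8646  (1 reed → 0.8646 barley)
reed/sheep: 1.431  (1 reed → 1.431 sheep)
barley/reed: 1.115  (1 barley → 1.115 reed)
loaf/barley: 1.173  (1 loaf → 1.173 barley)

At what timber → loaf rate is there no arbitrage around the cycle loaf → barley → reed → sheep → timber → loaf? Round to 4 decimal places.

Known legs of the cycle: 1.173 × 1.115 × 1.431 × 0.2169 = 0.4059495508905
For no arbitrage the full-cycle product must be 1, so the missing rate is 1 / 0.4059495508905 ≈ 2.463360.

2.4634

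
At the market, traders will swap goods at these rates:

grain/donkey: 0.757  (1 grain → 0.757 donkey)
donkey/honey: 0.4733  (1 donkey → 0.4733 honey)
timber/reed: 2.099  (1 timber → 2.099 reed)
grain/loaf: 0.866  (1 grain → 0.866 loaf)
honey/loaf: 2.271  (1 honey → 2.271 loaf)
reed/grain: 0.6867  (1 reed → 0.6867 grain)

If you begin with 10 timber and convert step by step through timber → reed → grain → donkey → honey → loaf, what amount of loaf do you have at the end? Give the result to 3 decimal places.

10 timber × 2.099 = 20.99 reed
20.99 reed × 0.6867 = 14.413833 grain
14.413833 grain × 0.757 = 10.911271581 donkey
10.911271581 donkey × 0.4733 = 5.1643048392873 honey
5.1643048392873 honey × 2.271 = 11.7281362900214583 loaf

11.728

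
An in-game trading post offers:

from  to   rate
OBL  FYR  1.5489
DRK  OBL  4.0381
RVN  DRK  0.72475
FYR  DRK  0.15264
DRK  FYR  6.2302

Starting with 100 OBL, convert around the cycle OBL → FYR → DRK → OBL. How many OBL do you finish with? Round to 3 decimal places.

100 OBL × 1.5489 = 154.89 FYR
154.89 FYR × 0.15264 = 23.6424096 DRK
23.6424096 DRK × 4.0381 = 95.47041420576 OBL

95.470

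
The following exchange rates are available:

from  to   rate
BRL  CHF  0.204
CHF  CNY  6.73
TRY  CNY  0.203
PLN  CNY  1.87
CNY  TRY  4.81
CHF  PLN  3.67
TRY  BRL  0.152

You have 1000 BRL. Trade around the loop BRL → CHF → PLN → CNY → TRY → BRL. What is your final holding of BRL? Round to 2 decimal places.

1023.59

1000 BRL × 0.204 = 204 CHF
204 CHF × 3.67 = 748.68 PLN
748.68 PLN × 1.87 = 1400.0316 CNY
1400.0316 CNY × 4.81 = 6734.151996 TRY
6734.151996 TRY × 0.152 = 1023.591103392 BRL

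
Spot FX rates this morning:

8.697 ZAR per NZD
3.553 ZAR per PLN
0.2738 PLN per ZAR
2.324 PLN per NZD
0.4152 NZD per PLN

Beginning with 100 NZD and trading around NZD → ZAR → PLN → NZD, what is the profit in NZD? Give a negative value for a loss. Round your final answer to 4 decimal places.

100 NZD × 8.697 = 869.7 ZAR
869.7 ZAR × 0.2738 = 238.12386 PLN
238.12386 PLN × 0.4152 = 98.869026672 NZD
Net change: 98.869026672 − 100 = -1.130973328 NZD

-1.1310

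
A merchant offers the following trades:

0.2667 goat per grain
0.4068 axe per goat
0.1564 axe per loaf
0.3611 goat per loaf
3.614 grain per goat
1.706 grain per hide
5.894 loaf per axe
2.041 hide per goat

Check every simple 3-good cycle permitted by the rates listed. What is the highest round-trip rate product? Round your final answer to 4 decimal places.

grain→goat→hide→grain: 0.2667 × 2.041 × 1.706 = 0.92863
goat→axe→loaf→goat: 0.4068 × 5.894 × 0.3611 = 0.86580
Maximum is grain→goat→hide→grain at 0.9286; no arbitrage — every cycle loses value.

0.9286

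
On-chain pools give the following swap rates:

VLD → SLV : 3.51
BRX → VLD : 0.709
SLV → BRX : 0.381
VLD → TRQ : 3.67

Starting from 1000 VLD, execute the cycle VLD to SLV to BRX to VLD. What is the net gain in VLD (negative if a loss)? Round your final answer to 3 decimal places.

-51.847

1000 VLD × 3.51 = 3510 SLV
3510 SLV × 0.381 = 1337.31 BRX
1337.31 BRX × 0.709 = 948.15279 VLD
Net change: 948.15279 − 1000 = -51.84721 VLD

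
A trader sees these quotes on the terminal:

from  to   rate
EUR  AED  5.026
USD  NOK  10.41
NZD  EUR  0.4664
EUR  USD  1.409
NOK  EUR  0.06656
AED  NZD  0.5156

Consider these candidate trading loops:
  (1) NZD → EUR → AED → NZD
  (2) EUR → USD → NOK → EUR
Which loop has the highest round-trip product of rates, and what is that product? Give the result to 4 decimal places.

1.2086

(1) 0.4664 × 5.026 × 0.5156 = 1.20863
(2) 1.409 × 10.41 × 0.06656 = 0.97628
Highest is cycle (1) at 1.2086 (>1, arbitrage).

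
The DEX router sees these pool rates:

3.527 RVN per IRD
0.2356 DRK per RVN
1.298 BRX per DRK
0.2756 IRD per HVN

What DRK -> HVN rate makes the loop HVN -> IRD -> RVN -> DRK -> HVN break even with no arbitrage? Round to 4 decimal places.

4.3666

Known legs of the cycle: 0.2756 × 3.527 × 0.2356 = 0.22901290672
For no arbitrage the full-cycle product must be 1, so the missing rate is 1 / 0.22901290672 ≈ 4.366566.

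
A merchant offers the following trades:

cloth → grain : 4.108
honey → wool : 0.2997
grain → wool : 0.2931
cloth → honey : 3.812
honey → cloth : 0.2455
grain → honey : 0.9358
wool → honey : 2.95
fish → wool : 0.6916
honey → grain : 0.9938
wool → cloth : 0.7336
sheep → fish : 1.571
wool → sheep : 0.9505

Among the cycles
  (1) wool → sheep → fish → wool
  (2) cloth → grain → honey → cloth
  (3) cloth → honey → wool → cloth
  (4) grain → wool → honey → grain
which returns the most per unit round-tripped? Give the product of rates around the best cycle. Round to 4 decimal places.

1.0327

(1) 0.9505 × 1.571 × 0.6916 = 1.03272
(2) 4.108 × 0.9358 × 0.2455 = 0.94377
(3) 3.812 × 0.2997 × 0.7336 = 0.83811
(4) 0.2931 × 2.95 × 0.9938 = 0.85928
Highest is cycle (1) at 1.0327 (>1, arbitrage).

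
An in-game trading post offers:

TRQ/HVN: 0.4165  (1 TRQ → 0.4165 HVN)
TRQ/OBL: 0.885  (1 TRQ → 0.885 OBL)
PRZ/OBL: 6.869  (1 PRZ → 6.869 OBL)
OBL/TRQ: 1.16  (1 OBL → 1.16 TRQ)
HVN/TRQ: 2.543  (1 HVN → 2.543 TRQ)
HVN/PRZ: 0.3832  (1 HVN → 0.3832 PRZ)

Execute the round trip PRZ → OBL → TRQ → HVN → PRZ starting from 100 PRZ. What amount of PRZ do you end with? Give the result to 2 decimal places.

127.17

100 PRZ × 6.869 = 686.9 OBL
686.9 OBL × 1.16 = 796.804 TRQ
796.804 TRQ × 0.4165 = 331.868866 HVN
331.868866 HVN × 0.3832 = 127.1721494512 PRZ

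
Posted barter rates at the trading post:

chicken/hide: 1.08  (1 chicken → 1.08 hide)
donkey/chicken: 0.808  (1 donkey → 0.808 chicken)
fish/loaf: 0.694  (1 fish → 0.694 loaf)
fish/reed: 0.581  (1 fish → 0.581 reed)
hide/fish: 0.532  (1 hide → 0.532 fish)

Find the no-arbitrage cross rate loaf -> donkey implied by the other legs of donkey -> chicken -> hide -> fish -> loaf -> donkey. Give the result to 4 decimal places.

3.1038

Known legs of the cycle: 0.808 × 1.08 × 0.532 × 0.694 = 0.32218566912
For no arbitrage the full-cycle product must be 1, so the missing rate is 1 / 0.32218566912 ≈ 3.103800.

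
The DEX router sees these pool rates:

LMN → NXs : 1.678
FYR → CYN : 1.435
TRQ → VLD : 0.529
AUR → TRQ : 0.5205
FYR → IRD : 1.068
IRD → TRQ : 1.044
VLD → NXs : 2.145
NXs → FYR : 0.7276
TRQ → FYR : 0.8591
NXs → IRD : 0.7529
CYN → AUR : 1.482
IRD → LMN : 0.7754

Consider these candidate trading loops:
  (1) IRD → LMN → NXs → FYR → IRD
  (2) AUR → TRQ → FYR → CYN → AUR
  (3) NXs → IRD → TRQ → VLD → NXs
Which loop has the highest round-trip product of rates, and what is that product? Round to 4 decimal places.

(1) 0.7754 × 1.678 × 0.7276 × 1.068 = 1.01107
(2) 0.5205 × 0.8591 × 1.435 × 1.482 = 0.95097
(3) 0.7529 × 1.044 × 0.529 × 2.145 = 0.89191
Highest is cycle (1) at 1.0111 (>1, arbitrage).

1.0111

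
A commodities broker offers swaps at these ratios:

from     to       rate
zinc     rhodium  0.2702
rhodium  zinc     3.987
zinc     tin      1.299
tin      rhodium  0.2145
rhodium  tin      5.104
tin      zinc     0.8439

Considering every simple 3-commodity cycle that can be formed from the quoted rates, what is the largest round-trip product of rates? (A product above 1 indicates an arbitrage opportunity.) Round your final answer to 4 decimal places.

tin→zinc→rhodium→tin: 0.8439 × 0.2702 × 5.104 = 1.16382
tin→rhodium→zinc→tin: 0.2145 × 3.987 × 1.299 = 1.11092
Maximum is tin→zinc→rhodium→tin at 1.1638; arbitrage exists.

1.1638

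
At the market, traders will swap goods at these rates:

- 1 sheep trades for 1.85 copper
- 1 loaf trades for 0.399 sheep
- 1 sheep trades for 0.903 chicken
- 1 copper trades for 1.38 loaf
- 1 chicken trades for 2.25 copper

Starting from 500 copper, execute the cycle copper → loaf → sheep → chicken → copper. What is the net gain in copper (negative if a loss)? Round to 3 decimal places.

59.361

500 copper × 1.38 = 690 loaf
690 loaf × 0.399 = 275.31 sheep
275.31 sheep × 0.903 = 248.60493 chicken
248.60493 chicken × 2.25 = 559.3610925 copper
Net change: 559.3610925 − 500 = 59.3610925 copper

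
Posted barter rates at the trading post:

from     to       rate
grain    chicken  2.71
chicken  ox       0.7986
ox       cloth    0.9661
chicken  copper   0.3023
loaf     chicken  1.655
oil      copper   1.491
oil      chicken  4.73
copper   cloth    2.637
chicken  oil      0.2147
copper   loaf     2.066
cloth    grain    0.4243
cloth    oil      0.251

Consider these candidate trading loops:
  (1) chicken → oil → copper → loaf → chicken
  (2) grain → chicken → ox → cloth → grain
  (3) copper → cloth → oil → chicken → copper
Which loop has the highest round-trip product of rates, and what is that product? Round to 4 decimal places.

1.0946

(1) 0.2147 × 1.491 × 2.066 × 1.655 = 1.09456
(2) 2.71 × 0.7986 × 0.9661 × 0.4243 = 0.88714
(3) 2.637 × 0.251 × 4.73 × 0.3023 = 0.94642
Highest is cycle (1) at 1.0946 (>1, arbitrage).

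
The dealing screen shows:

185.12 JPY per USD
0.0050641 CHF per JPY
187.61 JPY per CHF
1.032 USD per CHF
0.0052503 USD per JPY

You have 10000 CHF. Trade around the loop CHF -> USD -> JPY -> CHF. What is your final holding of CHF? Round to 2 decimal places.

9674.65

10000 CHF × 1.032 = 10320 USD
10320 USD × 185.12 = 1910438.4 JPY
1910438.4 JPY × 0.0050641 = 9674.65110144 CHF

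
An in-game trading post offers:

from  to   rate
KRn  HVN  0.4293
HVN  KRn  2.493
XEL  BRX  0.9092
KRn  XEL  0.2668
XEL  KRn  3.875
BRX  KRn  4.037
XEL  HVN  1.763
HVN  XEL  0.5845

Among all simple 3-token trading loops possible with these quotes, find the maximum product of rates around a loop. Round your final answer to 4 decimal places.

HVN→KRn→XEL→HVN: 2.493 × 0.2668 × 1.763 = 1.17263
XEL→BRX→KRn→XEL: 0.9092 × 4.037 × 0.2668 = 0.97927
HVN→XEL→KRn→HVN: 0.5845 × 3.875 × 0.4293 = 0.97234
Maximum is HVN→KRn→XEL→HVN at 1.1726; arbitrage exists.

1.1726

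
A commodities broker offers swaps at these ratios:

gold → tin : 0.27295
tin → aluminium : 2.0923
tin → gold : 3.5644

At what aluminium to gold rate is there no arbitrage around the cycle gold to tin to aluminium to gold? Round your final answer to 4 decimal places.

Known legs of the cycle: 0.27295 × 2.0923 = 0.571093285
For no arbitrage the full-cycle product must be 1, so the missing rate is 1 / 0.571093285 ≈ 1.751027.

1.7510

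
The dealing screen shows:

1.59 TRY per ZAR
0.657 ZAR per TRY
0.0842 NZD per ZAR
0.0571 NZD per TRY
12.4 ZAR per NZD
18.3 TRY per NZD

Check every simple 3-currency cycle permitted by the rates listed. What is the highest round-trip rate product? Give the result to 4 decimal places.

1.1258

ZAR→TRY→NZD→ZAR: 1.59 × 0.0571 × 12.4 = 1.12578
ZAR→NZD→TRY→ZAR: 0.0842 × 18.3 × 0.657 = 1.01235
Maximum is ZAR→TRY→NZD→ZAR at 1.1258; arbitrage exists.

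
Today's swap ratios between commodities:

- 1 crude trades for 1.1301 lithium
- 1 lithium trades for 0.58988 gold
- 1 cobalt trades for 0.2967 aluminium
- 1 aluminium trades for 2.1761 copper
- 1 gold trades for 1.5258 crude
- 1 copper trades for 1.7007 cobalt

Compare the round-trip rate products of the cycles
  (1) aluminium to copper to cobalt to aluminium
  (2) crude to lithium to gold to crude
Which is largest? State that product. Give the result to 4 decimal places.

1.0981

(1) 2.1761 × 1.7007 × 0.2967 = 1.09806
(2) 1.1301 × 0.58988 × 1.5258 = 1.01713
Highest is cycle (1) at 1.0981 (>1, arbitrage).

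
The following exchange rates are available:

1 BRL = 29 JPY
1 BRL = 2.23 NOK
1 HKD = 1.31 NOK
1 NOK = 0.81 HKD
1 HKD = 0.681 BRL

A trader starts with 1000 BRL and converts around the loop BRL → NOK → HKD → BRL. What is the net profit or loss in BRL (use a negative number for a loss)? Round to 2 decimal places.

230.09

1000 BRL × 2.23 = 2230 NOK
2230 NOK × 0.81 = 1806.3 HKD
1806.3 HKD × 0.681 = 1230.0903 BRL
Net change: 1230.0903 − 1000 = 230.0903 BRL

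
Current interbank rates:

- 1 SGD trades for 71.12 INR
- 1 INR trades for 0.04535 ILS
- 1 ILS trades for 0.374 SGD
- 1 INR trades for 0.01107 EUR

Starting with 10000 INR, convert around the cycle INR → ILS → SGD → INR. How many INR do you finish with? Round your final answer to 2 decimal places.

12062.59

10000 INR × 0.04535 = 453.5 ILS
453.5 ILS × 0.374 = 169.609 SGD
169.609 SGD × 71.12 = 12062.59208 INR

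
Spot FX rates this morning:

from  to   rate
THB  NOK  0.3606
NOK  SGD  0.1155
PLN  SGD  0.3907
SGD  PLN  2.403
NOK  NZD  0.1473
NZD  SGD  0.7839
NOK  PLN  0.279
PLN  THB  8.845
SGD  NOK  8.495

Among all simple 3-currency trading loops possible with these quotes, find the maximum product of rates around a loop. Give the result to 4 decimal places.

NOK→NZD→SGD→NOK: 0.1473 × 0.7839 × 8.495 = 0.98090
NOK→PLN→SGD→NOK: 0.279 × 0.3907 × 8.495 = 0.92600
NOK→PLN→THB→NOK: 0.279 × 8.845 × 0.3606 = 0.88987
Maximum is NOK→NZD→SGD→NOK at 0.9809; no arbitrage — every cycle loses value.

0.9809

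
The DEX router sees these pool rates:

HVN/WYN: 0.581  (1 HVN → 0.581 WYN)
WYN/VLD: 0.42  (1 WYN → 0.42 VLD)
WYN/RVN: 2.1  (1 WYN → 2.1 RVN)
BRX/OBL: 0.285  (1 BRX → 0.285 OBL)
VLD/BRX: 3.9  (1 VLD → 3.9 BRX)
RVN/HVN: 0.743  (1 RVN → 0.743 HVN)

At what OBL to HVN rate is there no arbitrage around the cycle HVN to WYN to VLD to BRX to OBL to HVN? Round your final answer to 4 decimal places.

Known legs of the cycle: 0.581 × 0.42 × 3.9 × 0.285 = 0.27122823
For no arbitrage the full-cycle product must be 1, so the missing rate is 1 / 0.27122823 ≈ 3.686932.

3.6869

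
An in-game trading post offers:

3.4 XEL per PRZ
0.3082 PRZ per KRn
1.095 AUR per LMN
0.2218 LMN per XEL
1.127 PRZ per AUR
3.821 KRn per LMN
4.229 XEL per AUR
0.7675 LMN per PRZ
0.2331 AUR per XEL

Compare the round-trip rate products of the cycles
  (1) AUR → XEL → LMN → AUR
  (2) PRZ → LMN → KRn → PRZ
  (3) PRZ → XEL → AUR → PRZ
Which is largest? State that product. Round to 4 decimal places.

1.0271

(1) 4.229 × 0.2218 × 1.095 = 1.02710
(2) 0.7675 × 3.821 × 0.3082 = 0.90383
(3) 3.4 × 0.2331 × 1.127 = 0.89319
Highest is cycle (1) at 1.0271 (>1, arbitrage).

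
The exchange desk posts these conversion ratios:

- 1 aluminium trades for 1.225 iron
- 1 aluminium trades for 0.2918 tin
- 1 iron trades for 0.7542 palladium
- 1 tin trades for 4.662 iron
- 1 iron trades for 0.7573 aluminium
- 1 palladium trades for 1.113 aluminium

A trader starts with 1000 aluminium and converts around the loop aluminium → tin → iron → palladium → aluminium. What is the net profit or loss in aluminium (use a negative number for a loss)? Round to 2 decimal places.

141.93

1000 aluminium × 0.2918 = 291.8 tin
291.8 tin × 4.662 = 1360.3716 iron
1360.3716 iron × 0.7542 = 1025.99226072 palladium
1025.99226072 palladium × 1.113 = 1141.92938618136 aluminium
Net change: 1141.92938618136 − 1000 = 141.92938618136 aluminium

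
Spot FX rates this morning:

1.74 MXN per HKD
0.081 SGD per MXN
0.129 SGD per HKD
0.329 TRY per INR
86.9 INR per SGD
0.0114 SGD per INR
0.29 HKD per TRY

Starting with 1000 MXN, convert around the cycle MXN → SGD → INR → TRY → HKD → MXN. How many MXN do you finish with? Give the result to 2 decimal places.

1168.55

1000 MXN × 0.081 = 81 SGD
81 SGD × 86.9 = 7038.9 INR
7038.9 INR × 0.329 = 2315.7981 TRY
2315.7981 TRY × 0.29 = 671.581449 HKD
671.581449 HKD × 1.74 = 1168.55172126 MXN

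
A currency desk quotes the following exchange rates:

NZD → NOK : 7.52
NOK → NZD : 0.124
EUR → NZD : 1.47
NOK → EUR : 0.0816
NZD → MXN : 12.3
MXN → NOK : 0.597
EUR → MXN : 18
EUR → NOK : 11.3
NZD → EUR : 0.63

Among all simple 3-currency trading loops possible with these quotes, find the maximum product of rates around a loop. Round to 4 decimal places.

0.9105

NZD→MXN→NOK→NZD: 12.3 × 0.597 × 0.124 = 0.91054
NZD→NOK→EUR→NZD: 7.52 × 0.0816 × 1.47 = 0.90204
NZD→EUR→NOK→NZD: 0.63 × 11.3 × 0.124 = 0.88276
EUR→MXN→NOK→EUR: 18 × 0.597 × 0.0816 = 0.87687
Maximum is NZD→MXN→NOK→NZD at 0.9105; no arbitrage — every cycle loses value.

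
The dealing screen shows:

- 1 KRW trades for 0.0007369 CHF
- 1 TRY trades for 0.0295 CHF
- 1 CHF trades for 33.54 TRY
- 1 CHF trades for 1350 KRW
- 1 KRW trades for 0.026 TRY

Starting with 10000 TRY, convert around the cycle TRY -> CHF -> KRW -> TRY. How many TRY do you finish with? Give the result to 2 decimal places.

10000 TRY × 0.0295 = 295 CHF
295 CHF × 1350 = 398250 KRW
398250 KRW × 0.026 = 10354.5 TRY

10354.50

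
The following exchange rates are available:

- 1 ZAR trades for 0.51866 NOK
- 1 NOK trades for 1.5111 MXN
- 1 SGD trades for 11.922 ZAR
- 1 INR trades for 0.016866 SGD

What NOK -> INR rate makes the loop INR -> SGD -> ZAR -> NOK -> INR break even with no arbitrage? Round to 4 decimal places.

Known legs of the cycle: 0.016866 × 11.922 × 0.51866 = 0.10429031259432
For no arbitrage the full-cycle product must be 1, so the missing rate is 1 / 0.10429031259432 ≈ 9.588618.

9.5886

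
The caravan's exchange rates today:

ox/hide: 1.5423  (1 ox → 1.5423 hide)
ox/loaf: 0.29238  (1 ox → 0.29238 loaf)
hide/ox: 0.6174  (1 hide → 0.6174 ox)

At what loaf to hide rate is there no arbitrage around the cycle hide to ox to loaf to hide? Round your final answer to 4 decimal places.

Known legs of the cycle: 0.6174 × 0.29238 = 0.180515412
For no arbitrage the full-cycle product must be 1, so the missing rate is 1 / 0.180515412 ≈ 5.539693.

5.5397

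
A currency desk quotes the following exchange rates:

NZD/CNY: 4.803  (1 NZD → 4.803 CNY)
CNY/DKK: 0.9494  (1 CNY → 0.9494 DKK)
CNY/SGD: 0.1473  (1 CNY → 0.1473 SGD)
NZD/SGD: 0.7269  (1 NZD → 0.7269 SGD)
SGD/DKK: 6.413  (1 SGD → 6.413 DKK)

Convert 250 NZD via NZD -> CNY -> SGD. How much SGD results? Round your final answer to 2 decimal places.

176.87

250 NZD × 4.803 = 1200.75 CNY
1200.75 CNY × 0.1473 = 176.870475 SGD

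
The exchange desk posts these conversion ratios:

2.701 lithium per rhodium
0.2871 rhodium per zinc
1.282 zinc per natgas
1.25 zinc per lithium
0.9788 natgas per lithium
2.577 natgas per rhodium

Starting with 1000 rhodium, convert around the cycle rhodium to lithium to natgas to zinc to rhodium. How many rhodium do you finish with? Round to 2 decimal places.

1000 rhodium × 2.701 = 2701 lithium
2701 lithium × 0.9788 = 2643.7388 natgas
2643.7388 natgas × 1.282 = 3389.2731416 zinc
3389.2731416 zinc × 0.2871 = 973.06031895336 rhodium

973.06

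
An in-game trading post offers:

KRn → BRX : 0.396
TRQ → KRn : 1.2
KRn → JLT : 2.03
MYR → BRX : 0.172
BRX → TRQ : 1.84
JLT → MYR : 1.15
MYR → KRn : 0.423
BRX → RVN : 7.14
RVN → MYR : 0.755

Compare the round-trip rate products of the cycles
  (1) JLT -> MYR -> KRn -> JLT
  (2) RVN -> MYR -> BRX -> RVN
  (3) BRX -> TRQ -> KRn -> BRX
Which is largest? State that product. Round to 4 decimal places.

0.9875

(1) 1.15 × 0.423 × 2.03 = 0.98749
(2) 0.755 × 0.172 × 7.14 = 0.92720
(3) 1.84 × 1.2 × 0.396 = 0.87437
Highest is cycle (1) at 0.9875 (≤1, no arbitrage).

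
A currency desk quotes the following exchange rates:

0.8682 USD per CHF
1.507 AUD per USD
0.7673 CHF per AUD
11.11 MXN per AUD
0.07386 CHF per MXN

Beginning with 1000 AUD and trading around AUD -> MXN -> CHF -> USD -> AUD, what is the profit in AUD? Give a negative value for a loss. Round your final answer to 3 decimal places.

1000 AUD × 11.11 = 11110 MXN
11110 MXN × 0.07386 = 820.5846 CHF
820.5846 CHF × 0.8682 = 712.43154972 USD
712.43154972 USD × 1.507 = 1073.63434542804 AUD
Net change: 1073.63434542804 − 1000 = 73.63434542804 AUD

73.634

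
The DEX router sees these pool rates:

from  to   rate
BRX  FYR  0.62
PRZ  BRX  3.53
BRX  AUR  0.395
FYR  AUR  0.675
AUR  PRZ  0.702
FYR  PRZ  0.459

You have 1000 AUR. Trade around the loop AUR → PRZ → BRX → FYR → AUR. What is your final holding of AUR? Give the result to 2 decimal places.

1000 AUR × 0.702 = 702 PRZ
702 PRZ × 3.53 = 2478.06 BRX
2478.06 BRX × 0.62 = 1536.3972 FYR
1536.3972 FYR × 0.675 = 1037.06811 AUR

1037.07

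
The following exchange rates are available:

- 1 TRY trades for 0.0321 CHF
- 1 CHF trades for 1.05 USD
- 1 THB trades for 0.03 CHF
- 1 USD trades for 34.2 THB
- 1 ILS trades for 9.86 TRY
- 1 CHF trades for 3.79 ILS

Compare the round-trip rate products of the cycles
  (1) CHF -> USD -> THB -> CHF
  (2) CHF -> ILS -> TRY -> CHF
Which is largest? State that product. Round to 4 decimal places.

(1) 1.05 × 34.2 × 0.03 = 1.07730
(2) 3.79 × 9.86 × 0.0321 = 1.19956
Highest is cycle (2) at 1.1996 (>1, arbitrage).

1.1996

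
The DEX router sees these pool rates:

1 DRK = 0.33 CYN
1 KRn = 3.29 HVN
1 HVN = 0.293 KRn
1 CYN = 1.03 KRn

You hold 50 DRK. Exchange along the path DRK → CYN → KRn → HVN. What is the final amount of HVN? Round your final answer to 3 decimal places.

50 DRK × 0.33 = 16.5 CYN
16.5 CYN × 1.03 = 16.995 KRn
16.995 KRn × 3.29 = 55.91355 HVN

55.914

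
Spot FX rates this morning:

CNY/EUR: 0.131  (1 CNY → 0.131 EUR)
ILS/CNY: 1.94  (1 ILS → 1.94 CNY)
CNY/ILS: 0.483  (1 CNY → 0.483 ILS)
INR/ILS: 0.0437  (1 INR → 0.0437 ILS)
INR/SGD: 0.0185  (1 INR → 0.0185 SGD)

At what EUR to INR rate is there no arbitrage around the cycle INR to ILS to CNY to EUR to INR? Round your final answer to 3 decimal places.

90.042

Known legs of the cycle: 0.0437 × 1.94 × 0.131 = 0.011105918
For no arbitrage the full-cycle product must be 1, so the missing rate is 1 / 0.011105918 ≈ 90.04208.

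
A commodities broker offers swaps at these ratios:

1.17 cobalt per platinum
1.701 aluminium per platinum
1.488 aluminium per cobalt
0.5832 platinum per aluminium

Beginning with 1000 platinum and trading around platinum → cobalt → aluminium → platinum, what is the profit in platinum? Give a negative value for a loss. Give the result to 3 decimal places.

1000 platinum × 1.17 = 1170 cobalt
1170 cobalt × 1.488 = 1740.96 aluminium
1740.96 aluminium × 0.5832 = 1015.327872 platinum
Net change: 1015.327872 − 1000 = 15.327872 platinum

15.328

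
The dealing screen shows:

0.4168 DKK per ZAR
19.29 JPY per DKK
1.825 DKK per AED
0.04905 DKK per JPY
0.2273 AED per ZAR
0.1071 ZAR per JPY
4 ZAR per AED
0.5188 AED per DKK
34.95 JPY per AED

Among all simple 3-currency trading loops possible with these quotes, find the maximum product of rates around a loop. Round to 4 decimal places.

0.8894

JPY→DKK→AED→JPY: 0.04905 × 0.5188 × 34.95 = 0.88938
ZAR→DKK→AED→ZAR: 0.4168 × 0.5188 × 4 = 0.86494
JPY→ZAR→DKK→JPY: 0.1071 × 0.4168 × 19.29 = 0.86109
JPY→ZAR→AED→JPY: 0.1071 × 0.2273 × 34.95 = 0.85082
Maximum is JPY→DKK→AED→JPY at 0.8894; no arbitrage — every cycle loses value.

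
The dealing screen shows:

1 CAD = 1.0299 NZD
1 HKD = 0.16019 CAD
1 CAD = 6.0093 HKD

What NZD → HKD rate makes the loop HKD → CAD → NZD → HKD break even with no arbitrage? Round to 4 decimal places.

6.0614

Known legs of the cycle: 0.16019 × 1.0299 = 0.164979681
For no arbitrage the full-cycle product must be 1, so the missing rate is 1 / 0.164979681 ≈ 6.061352.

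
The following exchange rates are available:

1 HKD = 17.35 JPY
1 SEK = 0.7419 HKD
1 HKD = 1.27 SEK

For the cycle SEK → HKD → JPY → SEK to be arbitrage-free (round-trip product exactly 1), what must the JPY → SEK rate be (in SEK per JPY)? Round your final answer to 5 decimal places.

0.07769

Known legs of the cycle: 0.7419 × 17.35 = 12.871965
For no arbitrage the full-cycle product must be 1, so the missing rate is 1 / 12.871965 ≈ 0.0776882.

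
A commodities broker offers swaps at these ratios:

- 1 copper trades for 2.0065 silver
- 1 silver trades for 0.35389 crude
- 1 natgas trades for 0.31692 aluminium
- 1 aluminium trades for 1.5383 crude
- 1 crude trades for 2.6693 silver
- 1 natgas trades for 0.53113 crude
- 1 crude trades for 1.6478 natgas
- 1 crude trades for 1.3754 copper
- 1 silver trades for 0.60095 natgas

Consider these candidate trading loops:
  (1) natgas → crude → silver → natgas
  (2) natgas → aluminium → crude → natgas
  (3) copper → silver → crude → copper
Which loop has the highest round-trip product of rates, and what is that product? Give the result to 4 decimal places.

(1) 0.53113 × 2.6693 × 0.60095 = 0.85199
(2) 0.31692 × 1.5383 × 1.6478 = 0.80333
(3) 2.0065 × 0.35389 × 1.3754 = 0.97664
Highest is cycle (3) at 0.9766 (≤1, no arbitrage).

0.9766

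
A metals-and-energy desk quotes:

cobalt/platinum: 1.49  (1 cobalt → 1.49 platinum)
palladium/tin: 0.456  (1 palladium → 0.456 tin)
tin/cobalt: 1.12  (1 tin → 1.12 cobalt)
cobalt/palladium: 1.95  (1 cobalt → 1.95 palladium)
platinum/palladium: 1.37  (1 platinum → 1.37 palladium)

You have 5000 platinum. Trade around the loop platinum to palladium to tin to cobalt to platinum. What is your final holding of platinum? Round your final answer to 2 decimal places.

5212.66

5000 platinum × 1.37 = 6850 palladium
6850 palladium × 0.456 = 3123.6 tin
3123.6 tin × 1.12 = 3498.432 cobalt
3498.432 cobalt × 1.49 = 5212.66368 platinum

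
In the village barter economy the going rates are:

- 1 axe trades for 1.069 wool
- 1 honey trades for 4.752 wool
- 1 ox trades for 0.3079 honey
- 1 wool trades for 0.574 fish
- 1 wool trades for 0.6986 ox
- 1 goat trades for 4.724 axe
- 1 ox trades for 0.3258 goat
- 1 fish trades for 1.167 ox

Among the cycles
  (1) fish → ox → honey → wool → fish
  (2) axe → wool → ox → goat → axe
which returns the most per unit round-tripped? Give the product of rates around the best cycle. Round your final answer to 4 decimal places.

(1) 1.167 × 0.3079 × 4.752 × 0.574 = 0.98010
(2) 1.069 × 0.6986 × 0.3258 × 4.724 = 1.14939
Highest is cycle (2) at 1.1494 (>1, arbitrage).

1.1494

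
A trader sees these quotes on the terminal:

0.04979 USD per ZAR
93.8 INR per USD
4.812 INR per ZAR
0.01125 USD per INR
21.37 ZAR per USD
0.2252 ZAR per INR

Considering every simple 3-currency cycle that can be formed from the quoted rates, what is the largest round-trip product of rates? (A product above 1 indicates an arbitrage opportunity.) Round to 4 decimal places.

USD→ZAR→INR→USD: 21.37 × 4.812 × 0.01125 = 1.15686
USD→INR→ZAR→USD: 93.8 × 0.2252 × 0.04979 = 1.05175
Maximum is USD→ZAR→INR→USD at 1.1569; arbitrage exists.

1.1569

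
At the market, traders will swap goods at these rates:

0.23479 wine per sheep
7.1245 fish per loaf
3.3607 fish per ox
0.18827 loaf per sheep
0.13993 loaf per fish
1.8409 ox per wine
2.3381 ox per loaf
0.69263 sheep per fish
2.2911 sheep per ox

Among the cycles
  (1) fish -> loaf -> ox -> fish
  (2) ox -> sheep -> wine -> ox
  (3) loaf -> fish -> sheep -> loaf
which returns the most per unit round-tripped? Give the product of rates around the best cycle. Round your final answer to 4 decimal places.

(1) 0.13993 × 2.3381 × 3.3607 = 1.09952
(2) 2.2911 × 0.23479 × 1.8409 = 0.99027
(3) 7.1245 × 0.69263 × 0.18827 = 0.92905
Highest is cycle (1) at 1.0995 (>1, arbitrage).

1.0995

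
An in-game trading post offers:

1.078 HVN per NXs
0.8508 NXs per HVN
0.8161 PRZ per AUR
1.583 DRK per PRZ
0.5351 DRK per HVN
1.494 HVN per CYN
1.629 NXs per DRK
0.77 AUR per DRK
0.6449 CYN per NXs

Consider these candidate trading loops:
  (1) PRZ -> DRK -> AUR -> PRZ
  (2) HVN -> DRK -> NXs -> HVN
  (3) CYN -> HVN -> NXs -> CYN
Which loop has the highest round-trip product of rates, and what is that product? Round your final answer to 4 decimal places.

0.9948

(1) 1.583 × 0.77 × 0.8161 = 0.99475
(2) 0.5351 × 1.629 × 1.078 = 0.93967
(3) 1.494 × 0.8508 × 0.6449 = 0.81973
Highest is cycle (1) at 0.9948 (≤1, no arbitrage).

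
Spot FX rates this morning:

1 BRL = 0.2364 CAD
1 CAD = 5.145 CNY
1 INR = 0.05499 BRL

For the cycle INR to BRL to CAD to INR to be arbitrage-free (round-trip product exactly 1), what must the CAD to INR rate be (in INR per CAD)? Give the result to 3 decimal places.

Known legs of the cycle: 0.05499 × 0.2364 = 0.012999636
For no arbitrage the full-cycle product must be 1, so the missing rate is 1 / 0.012999636 ≈ 76.92523.

76.925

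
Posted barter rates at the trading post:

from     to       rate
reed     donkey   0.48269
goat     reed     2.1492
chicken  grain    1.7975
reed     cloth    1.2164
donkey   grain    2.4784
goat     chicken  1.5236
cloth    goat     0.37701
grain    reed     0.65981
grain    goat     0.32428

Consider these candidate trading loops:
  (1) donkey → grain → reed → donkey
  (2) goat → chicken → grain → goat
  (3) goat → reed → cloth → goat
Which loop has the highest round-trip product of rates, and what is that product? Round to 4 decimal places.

(1) 2.4784 × 0.65981 × 0.48269 = 0.78933
(2) 1.5236 × 1.7975 × 0.32428 = 0.88810
(3) 2.1492 × 1.2164 × 0.37701 = 0.98561
Highest is cycle (3) at 0.9856 (≤1, no arbitrage).

0.9856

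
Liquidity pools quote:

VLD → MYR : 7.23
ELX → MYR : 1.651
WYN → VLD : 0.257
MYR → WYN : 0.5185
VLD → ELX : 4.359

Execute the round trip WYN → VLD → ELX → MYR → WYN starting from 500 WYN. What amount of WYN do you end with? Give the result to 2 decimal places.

500 WYN × 0.257 = 128.5 VLD
128.5 VLD × 4.359 = 560.1315 ELX
560.1315 ELX × 1.651 = 924.7771065 MYR
924.7771065 MYR × 0.5185 = 479.49692972025 WYN

479.50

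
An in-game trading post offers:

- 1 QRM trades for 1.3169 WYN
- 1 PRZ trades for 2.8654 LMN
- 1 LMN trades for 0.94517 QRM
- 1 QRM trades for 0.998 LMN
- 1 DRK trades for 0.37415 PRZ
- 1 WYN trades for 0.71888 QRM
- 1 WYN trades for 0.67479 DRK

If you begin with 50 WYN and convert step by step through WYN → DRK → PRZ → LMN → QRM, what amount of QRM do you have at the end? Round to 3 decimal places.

34.188

50 WYN × 0.67479 = 33.7395 DRK
33.7395 DRK × 0.37415 = 12.623633925 PRZ
12.623633925 PRZ × 2.8654 = 36.171760648695 LMN
36.171760648695 LMN × 0.94517 = 34.18846301232705315 QRM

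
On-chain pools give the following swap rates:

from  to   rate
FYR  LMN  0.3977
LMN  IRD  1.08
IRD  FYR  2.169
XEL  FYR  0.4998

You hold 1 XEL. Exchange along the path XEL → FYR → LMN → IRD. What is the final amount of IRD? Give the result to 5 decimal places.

1 XEL × 0.4998 = 0.4998 FYR
0.4998 FYR × 0.3977 = 0.19877046 LMN
0.19877046 LMN × 1.08 = 0.2146720968 IRD

0.21467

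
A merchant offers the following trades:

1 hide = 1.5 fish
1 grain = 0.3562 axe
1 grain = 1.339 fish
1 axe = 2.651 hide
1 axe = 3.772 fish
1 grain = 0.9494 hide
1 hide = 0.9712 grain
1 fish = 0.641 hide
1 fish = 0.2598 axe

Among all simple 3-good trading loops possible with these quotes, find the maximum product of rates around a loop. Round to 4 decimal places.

1.0331

hide→fish→axe→hide: 1.5 × 0.2598 × 2.651 = 1.03309
hide→grain→axe→hide: 0.9712 × 0.3562 × 2.651 = 0.91709
hide→grain→fish→hide: 0.9712 × 1.339 × 0.641 = 0.83358
Maximum is hide→fish→axe→hide at 1.0331; arbitrage exists.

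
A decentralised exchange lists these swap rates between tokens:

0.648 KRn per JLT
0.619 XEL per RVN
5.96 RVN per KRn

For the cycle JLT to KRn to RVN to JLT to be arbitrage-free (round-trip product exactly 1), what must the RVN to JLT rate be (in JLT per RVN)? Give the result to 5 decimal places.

0.25893

Known legs of the cycle: 0.648 × 5.96 = 3.86208
For no arbitrage the full-cycle product must be 1, so the missing rate is 1 / 3.86208 ≈ 0.2589278.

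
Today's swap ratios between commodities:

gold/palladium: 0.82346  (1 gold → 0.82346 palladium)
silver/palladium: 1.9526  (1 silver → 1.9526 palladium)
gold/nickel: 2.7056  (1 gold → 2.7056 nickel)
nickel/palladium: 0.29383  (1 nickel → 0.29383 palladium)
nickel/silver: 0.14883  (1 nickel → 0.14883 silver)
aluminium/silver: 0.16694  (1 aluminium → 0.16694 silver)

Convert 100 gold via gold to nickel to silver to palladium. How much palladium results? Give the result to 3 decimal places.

78.626

100 gold × 2.7056 = 270.56 nickel
270.56 nickel × 0.14883 = 40.2674448 silver
40.2674448 silver × 1.9526 = 78.62621271648 palladium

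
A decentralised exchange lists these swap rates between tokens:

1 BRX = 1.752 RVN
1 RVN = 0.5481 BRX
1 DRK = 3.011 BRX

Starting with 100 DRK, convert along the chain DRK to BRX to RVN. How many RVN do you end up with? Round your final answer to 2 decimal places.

100 DRK × 3.011 = 301.1 BRX
301.1 BRX × 1.752 = 527.5272 RVN

527.53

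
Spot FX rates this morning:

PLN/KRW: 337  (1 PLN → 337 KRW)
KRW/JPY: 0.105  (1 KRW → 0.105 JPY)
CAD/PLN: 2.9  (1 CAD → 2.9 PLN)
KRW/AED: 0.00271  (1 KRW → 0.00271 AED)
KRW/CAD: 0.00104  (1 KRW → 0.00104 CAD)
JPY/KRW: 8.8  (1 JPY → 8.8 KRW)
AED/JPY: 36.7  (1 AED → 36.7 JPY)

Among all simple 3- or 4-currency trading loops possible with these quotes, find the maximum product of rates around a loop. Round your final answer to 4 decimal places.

PLN→KRW→CAD→PLN: 337 × 0.00104 × 2.9 = 1.01639
JPY→KRW→AED→JPY: 8.8 × 0.00271 × 36.7 = 0.87522
Maximum is PLN→KRW→CAD→PLN at 1.0164; arbitrage exists.

1.0164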